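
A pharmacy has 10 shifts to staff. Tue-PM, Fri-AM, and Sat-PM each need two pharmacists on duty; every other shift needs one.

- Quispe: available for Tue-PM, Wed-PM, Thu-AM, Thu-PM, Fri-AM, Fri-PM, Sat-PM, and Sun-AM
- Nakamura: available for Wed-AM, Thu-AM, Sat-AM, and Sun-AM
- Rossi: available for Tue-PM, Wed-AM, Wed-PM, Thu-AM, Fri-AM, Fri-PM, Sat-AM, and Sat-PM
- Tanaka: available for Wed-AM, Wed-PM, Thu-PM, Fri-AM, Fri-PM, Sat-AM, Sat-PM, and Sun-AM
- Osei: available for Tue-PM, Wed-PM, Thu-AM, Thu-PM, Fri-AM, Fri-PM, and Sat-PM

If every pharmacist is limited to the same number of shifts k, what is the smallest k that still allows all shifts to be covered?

With 5 pharmacists and 13 worker-slots to fill, someone must work at least ⌈13/5⌉ = 3 shifts, so k ≥ 3.
k = 3 works: Tue-PM→Quispe+Rossi, Wed-AM→Nakamura, Wed-PM→Rossi, Thu-AM→Nakamura, Thu-PM→Quispe, Fri-AM→Tanaka+Osei, Fri-PM→Rossi, Sat-AM→Nakamura, Sat-PM→Tanaka+Osei, Sun-AM→Quispe.
Loads: Quispe 3, Nakamura 3, Rossi 3, Tanaka 2, Osei 2 — all ≤ 3.

3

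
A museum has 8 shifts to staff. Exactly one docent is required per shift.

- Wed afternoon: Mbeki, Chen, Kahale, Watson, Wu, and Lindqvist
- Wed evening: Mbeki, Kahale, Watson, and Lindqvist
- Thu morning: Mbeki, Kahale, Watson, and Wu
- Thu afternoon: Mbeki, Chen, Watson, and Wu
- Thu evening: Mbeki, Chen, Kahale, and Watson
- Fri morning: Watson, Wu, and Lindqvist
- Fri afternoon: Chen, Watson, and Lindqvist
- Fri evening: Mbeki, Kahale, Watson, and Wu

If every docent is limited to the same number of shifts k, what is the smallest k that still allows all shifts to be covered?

With 6 docents and 8 worker-slots to fill, someone must work at least ⌈8/6⌉ = 2 shifts, so k ≥ 2.
k = 2 works: Wed afternoon→Watson, Wed evening→Mbeki, Thu morning→Mbeki, Thu afternoon→Chen, Thu evening→Kahale, Fri morning→Watson, Fri afternoon→Chen, Fri evening→Kahale.
Loads: Mbeki 2, Chen 2, Kahale 2, Watson 2, Wu 0, Lindqvist 0 — all ≤ 2.

2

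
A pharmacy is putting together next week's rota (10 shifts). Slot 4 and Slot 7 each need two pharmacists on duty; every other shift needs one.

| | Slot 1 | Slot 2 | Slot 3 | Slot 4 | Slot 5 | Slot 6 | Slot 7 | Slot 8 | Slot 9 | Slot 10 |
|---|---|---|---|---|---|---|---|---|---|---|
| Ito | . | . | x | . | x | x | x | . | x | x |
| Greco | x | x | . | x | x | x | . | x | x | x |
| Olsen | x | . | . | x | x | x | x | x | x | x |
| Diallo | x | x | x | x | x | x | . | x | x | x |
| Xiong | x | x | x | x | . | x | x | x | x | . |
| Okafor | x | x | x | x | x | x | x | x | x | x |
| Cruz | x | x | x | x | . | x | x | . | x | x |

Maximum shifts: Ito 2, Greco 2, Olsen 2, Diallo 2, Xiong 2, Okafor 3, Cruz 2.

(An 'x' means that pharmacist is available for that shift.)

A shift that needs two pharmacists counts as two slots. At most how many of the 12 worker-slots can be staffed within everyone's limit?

12

Total capacity across all pharmacists is 2+2+2+2+2+3+2 = 15, and 12 slots are needed, so at most 12 can be filled.
An assignment achieving 12: Slot 1→Olsen, Slot 2→Greco, Slot 3→Ito, Slot 4→Diallo+Xiong, Slot 5→Ito, Slot 6→Okafor, Slot 7→Olsen+Xiong, Slot 8→Greco, Slot 9→Okafor, Slot 10→Diallo.
Loads: Ito 2/2, Greco 2/2, Olsen 2/2, Diallo 2/2, Xiong 2/2, Okafor 2/3, Cruz 0/2.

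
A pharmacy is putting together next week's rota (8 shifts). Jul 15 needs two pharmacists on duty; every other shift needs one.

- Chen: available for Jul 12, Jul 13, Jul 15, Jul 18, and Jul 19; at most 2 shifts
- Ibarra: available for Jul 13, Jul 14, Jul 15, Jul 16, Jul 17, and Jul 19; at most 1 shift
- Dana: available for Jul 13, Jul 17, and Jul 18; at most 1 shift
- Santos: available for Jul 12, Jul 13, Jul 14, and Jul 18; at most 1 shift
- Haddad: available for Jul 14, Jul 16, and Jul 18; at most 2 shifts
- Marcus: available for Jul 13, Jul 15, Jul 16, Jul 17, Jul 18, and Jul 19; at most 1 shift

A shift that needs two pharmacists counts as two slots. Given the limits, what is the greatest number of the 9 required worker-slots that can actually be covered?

Total capacity across all pharmacists is 2+1+1+1+2+1 = 8, and 9 slots are needed, so at most 8 can be filled.
An assignment achieving 8: Jul 12→Chen, Jul 13→Santos, Jul 14→Ibarra, Jul 15→Chen+Marcus, Jul 16→Haddad, Jul 17→Dana, Jul 18→Haddad.
Loads: Chen 2/2, Ibarra 1/1, Dana 1/1, Santos 1/1, Haddad 2/2, Marcus 1/1.

8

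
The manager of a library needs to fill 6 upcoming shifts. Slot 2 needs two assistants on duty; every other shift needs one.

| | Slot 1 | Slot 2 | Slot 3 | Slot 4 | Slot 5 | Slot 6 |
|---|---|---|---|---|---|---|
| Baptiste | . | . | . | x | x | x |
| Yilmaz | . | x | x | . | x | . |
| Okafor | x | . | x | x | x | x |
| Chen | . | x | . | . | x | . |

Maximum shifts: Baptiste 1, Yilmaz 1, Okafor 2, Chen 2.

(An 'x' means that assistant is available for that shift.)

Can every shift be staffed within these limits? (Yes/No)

Shifts {Slot 1, Slot 2, Slot 3, Slot 4, Slot 6} need 6 worker-slots in total, but the assistants available for any of those shifts (Baptiste, Yilmaz, Okafor, and Chen) can supply at most 5 among them. So no valid schedule exists.

No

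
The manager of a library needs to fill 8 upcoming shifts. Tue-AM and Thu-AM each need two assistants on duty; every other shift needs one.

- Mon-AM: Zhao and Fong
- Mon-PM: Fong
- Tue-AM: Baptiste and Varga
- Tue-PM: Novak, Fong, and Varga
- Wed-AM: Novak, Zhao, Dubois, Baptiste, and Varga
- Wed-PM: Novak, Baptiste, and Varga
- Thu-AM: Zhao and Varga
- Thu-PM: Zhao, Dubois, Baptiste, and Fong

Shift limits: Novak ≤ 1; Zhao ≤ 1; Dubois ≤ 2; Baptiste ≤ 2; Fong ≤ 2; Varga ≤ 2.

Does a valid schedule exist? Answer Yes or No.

Mon-PM can only be covered by Fong, so that assignment is forced.
Tue-AM can only be covered by Baptiste and Varga, so that assignment is forced.
Thu-AM can only be covered by Zhao and Varga, so that assignment is forced.
One valid schedule: Mon-AM→Fong, Mon-PM→Fong, Tue-AM→Baptiste+Varga, Tue-PM→Novak, Wed-AM→Dubois, Wed-PM→Baptiste, Thu-AM→Zhao+Varga, Thu-PM→Dubois.
Loads: Novak 1/1, Zhao 1/1, Dubois 2/2, Baptiste 2/2, Fong 2/2, Varga 2/2 — all within limits.

Yes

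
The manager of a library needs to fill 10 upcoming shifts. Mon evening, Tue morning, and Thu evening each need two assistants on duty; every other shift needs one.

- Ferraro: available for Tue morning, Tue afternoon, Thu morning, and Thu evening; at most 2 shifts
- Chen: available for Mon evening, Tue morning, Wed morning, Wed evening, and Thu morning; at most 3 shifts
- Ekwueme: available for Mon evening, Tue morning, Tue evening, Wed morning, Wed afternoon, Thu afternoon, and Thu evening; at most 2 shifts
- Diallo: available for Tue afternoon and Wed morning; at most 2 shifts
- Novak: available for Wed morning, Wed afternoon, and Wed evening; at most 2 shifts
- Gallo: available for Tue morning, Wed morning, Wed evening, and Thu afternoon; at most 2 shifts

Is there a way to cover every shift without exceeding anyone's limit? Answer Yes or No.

Total capacity is 13 and 13 slots are needed, so capacity alone doesn't rule it out.
Shifts {Mon evening, Tue evening, Thu evening} need 5 worker-slots in total, but the assistants available for any of those shifts (Ferraro, Chen, and Ekwueme) can supply at most 4 among them. So no valid schedule exists.

No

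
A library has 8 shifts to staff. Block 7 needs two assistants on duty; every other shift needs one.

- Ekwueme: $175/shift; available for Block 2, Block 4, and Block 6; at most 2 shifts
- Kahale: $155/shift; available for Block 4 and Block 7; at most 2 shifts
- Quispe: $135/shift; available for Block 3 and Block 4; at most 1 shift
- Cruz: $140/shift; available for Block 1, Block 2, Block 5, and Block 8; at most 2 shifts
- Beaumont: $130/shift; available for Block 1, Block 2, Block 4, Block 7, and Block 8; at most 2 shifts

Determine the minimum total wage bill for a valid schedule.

Block 3 can only be covered by Quispe, so that assignment is forced.
Block 5 can only be covered by Cruz, so that assignment is forced.
Block 6 can only be covered by Ekwueme, so that assignment is forced.
Picking the cheapest available assistant for each shift independently would cost $1255, but that ignores the shift limits.
An optimal schedule: Block 1→Cruz, Block 2→Ekwueme, Block 3→Quispe, Block 4→Kahale, Block 5→Cruz, Block 6→Ekwueme, Block 7→Kahale+Beaumont, Block 8→Beaumont.
Total: 140 + 175 + 135 + 155 + 140 + 175 + 155 + 130 + 130 = $1335.

$1335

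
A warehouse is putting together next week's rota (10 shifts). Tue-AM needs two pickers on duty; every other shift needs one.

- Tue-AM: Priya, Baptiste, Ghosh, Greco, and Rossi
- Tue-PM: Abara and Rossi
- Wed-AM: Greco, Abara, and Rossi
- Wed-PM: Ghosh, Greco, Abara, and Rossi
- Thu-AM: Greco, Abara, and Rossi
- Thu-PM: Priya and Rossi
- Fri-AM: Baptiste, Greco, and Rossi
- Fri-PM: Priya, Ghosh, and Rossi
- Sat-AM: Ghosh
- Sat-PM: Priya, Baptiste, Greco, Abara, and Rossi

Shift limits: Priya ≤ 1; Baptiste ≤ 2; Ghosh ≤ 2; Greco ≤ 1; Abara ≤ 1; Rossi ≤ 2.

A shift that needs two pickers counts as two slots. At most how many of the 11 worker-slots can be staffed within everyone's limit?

Total capacity across all pickers is 1+2+2+1+1+2 = 9, and 11 slots are needed, so at most 9 can be filled.
An assignment achieving 9: Tue-AM→Baptiste, Tue-PM→Abara, Wed-AM→Greco, Wed-PM→Rossi, Thu-AM→Rossi, Thu-PM→Priya, Fri-AM→Baptiste, Fri-PM→Ghosh, Sat-AM→Ghosh.
Loads: Priya 1/1, Baptiste 2/2, Ghosh 2/2, Greco 1/1, Abara 1/1, Rossi 2/2.

9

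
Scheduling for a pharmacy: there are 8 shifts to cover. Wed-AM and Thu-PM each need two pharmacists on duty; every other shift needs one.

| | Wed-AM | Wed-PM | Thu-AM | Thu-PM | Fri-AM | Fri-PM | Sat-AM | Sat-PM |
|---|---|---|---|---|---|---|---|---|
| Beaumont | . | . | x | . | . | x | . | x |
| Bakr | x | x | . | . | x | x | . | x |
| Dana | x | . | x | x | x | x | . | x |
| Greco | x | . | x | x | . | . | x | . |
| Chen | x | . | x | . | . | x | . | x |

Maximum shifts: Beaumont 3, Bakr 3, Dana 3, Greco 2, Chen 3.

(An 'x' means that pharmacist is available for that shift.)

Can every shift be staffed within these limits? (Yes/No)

Yes

Wed-PM can only be covered by Bakr, so that assignment is forced.
Thu-PM can only be covered by Dana and Greco, so that assignment is forced.
Sat-AM can only be covered by Greco, so that assignment is forced.
One valid schedule: Wed-AM→Bakr+Dana, Wed-PM→Bakr, Thu-AM→Beaumont, Thu-PM→Dana+Greco, Fri-AM→Bakr, Fri-PM→Beaumont, Sat-AM→Greco, Sat-PM→Beaumont.
Loads: Beaumont 3/3, Bakr 3/3, Dana 2/3, Greco 2/2, Chen 0/3 — all within limits.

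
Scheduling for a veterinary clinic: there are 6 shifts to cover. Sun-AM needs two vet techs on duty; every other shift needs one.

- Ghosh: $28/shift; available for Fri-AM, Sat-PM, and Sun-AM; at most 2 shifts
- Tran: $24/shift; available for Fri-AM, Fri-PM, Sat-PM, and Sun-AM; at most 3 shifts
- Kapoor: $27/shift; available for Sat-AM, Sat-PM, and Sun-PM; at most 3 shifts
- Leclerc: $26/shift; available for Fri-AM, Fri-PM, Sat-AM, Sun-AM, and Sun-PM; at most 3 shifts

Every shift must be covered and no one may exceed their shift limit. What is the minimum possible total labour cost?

$177

Picking the cheapest available vet tech for each shift independently would cost $174, but that ignores the shift limits.
An optimal schedule: Fri-AM→Tran, Fri-PM→Tran, Sat-AM→Leclerc, Sat-PM→Kapoor, Sun-AM→Tran+Leclerc, Sun-PM→Leclerc.
Total: 24 + 24 + 26 + 27 + 24 + 26 + 26 = $177.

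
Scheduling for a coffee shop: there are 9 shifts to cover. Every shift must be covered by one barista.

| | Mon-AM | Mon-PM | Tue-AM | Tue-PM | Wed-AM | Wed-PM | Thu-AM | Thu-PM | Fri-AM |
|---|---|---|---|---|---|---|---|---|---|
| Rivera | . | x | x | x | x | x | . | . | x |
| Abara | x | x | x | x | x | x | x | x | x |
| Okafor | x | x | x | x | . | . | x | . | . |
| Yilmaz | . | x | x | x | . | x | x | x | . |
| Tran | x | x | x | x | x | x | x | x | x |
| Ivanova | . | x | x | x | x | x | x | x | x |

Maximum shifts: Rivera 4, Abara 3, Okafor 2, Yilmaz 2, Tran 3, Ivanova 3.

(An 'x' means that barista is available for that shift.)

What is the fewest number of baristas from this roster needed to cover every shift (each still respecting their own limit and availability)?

9 slots to fill and no one can take more than 4, so at least ⌈9/4⌉ = 3 baristas are needed.
Rivera, Abara, and Okafor alone can cover everything: Mon-AM→Abara, Mon-PM→Rivera, Tue-AM→Okafor, Tue-PM→Okafor, Wed-AM→Rivera, Wed-PM→Rivera, Thu-AM→Abara, Thu-PM→Abara, Fri-AM→Rivera.

3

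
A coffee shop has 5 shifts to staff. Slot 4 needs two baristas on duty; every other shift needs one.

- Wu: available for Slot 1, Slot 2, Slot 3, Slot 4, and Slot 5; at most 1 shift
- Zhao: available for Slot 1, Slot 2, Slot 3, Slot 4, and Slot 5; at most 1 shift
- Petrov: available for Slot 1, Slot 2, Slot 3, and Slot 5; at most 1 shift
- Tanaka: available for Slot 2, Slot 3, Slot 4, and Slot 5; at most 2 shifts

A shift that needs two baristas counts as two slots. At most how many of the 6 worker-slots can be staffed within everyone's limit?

5

Total capacity across all baristas is 1+1+1+2 = 5, and 6 slots are needed, so at most 5 can be filled.
An assignment achieving 5: Slot 1→Wu, Slot 2→Petrov, Slot 3→Tanaka, Slot 4→Zhao+Tanaka.
Loads: Wu 1/1, Zhao 1/1, Petrov 1/1, Tanaka 2/2.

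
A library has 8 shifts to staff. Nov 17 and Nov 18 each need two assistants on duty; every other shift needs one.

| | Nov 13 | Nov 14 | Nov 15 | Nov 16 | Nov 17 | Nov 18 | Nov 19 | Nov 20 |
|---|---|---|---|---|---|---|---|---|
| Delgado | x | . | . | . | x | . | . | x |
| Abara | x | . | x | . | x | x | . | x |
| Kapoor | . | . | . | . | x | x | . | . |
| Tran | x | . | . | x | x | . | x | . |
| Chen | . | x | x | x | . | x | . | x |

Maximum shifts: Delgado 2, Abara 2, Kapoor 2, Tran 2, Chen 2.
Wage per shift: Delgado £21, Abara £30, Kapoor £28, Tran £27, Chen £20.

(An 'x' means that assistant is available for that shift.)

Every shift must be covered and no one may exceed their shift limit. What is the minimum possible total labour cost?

Nov 14 can only be covered by Chen, so that assignment is forced.
Nov 19 can only be covered by Tran, so that assignment is forced.
Picking the cheapest available assistant for each shift independently would cost £224, but that ignores the shift limits.
An optimal schedule: Nov 13→Delgado, Nov 14→Chen, Nov 15→Abara, Nov 16→Tran, Nov 17→Delgado+Kapoor, Nov 18→Abara+Kapoor, Nov 19→Tran, Nov 20→Chen.
Total: 21 + 20 + 30 + 27 + 21 + 28 + 30 + 28 + 27 + 20 = £252.

£252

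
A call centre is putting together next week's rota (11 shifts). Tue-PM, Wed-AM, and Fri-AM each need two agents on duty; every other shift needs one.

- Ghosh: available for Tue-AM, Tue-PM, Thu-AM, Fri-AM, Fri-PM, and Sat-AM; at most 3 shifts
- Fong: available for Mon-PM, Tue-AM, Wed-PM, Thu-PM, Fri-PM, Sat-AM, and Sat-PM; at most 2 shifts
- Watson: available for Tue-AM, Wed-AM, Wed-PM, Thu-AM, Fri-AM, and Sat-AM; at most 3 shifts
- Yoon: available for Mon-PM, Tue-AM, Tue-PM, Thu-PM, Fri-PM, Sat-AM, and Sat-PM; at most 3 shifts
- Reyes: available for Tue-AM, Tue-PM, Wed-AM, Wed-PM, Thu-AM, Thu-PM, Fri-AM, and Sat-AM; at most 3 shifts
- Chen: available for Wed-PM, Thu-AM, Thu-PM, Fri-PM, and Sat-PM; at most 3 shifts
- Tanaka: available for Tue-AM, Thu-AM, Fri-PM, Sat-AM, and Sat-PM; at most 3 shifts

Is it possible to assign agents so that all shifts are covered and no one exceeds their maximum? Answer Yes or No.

Wed-AM can only be covered by Watson and Reyes, so that assignment is forced.
One valid schedule: Mon-PM→Fong, Tue-AM→Watson, Tue-PM→Ghosh+Yoon, Wed-AM→Watson+Reyes, Wed-PM→Fong, Thu-AM→Ghosh, Thu-PM→Yoon, Fri-AM→Ghosh+Watson, Fri-PM→Chen, Sat-AM→Reyes, Sat-PM→Yoon.
Loads: Ghosh 3/3, Fong 2/2, Watson 3/3, Yoon 3/3, Reyes 2/3, Chen 1/3, Tanaka 0/3 — all within limits.

Yes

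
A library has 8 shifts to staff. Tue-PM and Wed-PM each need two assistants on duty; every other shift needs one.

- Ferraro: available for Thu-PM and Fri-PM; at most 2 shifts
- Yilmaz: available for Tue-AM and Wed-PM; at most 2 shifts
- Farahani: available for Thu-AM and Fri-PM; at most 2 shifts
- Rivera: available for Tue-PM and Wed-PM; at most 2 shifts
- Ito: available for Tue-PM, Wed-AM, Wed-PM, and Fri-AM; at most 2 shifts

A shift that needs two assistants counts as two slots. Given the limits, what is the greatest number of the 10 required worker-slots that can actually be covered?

Total capacity across all assistants is 2+2+2+2+2 = 10, and 10 slots are needed, so at most 10 can be filled.
Shifts {Tue-PM, Wed-AM, Fri-AM} need 4 slots but only Rivera and Ito are available for them, supplying at most 3 — so at least 1 slot must go unfilled.
An assignment achieving 9: Tue-AM→Yilmaz, Tue-PM→Rivera, Wed-AM→Ito, Wed-PM→Yilmaz+Rivera, Thu-AM→Farahani, Thu-PM→Ferraro, Fri-AM→Ito, Fri-PM→Ferraro.
Loads: Ferraro 2/2, Yilmaz 2/2, Farahani 1/2, Rivera 2/2, Ito 2/2.

9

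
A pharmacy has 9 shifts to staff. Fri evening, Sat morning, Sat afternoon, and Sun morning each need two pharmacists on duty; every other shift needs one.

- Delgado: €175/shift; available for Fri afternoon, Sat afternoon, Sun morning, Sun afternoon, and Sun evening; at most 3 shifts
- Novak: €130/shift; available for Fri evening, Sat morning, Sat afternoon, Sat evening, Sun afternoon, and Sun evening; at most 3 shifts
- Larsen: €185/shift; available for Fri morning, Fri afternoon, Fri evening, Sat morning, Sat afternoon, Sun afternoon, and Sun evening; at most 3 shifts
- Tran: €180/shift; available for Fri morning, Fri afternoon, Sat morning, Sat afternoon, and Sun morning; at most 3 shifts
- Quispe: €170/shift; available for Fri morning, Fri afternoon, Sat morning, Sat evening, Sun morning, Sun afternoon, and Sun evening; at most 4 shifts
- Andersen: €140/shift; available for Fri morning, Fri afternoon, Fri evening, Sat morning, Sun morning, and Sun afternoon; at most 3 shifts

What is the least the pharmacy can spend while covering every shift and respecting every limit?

Picking the cheapest available pharmacist for each shift independently would cost €1825, but that ignores the shift limits.
An optimal schedule: Fri morning→Andersen, Fri afternoon→Quispe, Fri evening→Novak+Andersen, Sat morning→Andersen+Quispe, Sat afternoon→Novak+Delgado, Sat evening→Novak, Sun morning→Quispe+Delgado, Sun afternoon→Delgado, Sun evening→Quispe.
Total: 140 + 170 + 130 + 140 + 140 + 170 + 130 + 175 + 130 + 170 + 175 + 175 + 170 = €2015.

€2015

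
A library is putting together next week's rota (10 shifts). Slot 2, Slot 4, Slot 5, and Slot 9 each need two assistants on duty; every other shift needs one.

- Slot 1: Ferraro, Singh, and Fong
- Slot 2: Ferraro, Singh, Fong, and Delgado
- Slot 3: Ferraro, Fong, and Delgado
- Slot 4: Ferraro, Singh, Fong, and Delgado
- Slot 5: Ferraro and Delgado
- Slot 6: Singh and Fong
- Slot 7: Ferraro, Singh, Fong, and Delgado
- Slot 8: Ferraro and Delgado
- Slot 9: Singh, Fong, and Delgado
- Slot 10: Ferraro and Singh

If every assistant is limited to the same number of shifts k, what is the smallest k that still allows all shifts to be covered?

4

With 4 assistants and 14 worker-slots to fill, someone must work at least ⌈14/4⌉ = 4 shifts, so k ≥ 4.
k = 4 works: Slot 1→Ferraro, Slot 2→Singh+Fong, Slot 3→Fong, Slot 4→Fong+Delgado, Slot 5→Ferraro+Delgado, Slot 6→Singh, Slot 7→Singh, Slot 8→Ferraro, Slot 9→Singh+Fong, Slot 10→Ferraro.
Loads: Ferraro 4, Singh 4, Fong 4, Delgado 2 — all ≤ 4.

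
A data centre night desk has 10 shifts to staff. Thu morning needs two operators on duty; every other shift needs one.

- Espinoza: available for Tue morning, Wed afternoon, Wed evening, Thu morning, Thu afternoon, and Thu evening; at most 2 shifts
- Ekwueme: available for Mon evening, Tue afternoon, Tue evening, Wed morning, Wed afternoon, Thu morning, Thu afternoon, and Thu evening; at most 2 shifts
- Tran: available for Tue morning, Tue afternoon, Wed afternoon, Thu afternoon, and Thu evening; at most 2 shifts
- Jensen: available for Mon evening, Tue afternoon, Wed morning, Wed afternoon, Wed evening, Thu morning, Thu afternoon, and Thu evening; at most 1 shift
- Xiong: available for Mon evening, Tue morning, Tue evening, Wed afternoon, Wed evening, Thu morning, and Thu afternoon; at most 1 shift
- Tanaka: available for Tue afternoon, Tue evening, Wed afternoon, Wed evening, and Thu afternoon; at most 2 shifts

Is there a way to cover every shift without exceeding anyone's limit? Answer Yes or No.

Total capacity is 2+2+2+1+1+2 = 10 but 11 worker-slots are needed — infeasible.

No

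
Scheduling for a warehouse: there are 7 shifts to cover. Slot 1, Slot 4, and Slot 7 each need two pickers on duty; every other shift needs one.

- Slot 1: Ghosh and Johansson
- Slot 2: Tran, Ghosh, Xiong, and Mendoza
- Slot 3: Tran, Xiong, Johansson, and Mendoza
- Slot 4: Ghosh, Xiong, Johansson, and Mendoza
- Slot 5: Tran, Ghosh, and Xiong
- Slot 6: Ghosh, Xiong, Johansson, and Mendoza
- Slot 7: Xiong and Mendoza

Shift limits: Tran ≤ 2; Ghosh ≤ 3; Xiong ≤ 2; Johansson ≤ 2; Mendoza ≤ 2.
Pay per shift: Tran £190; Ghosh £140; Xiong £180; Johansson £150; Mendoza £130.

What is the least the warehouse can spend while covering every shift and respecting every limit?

Slot 1 can only be covered by Ghosh and Johansson, so that assignment is forced.
Slot 7 can only be covered by Xiong and Mendoza, so that assignment is forced.
Picking the cheapest available picker for each shift independently would cost £1400, but that ignores the shift limits.
An optimal schedule: Slot 1→Ghosh+Johansson, Slot 2→Mendoza, Slot 3→Tran, Slot 4→Johansson+Xiong, Slot 5→Ghosh, Slot 6→Ghosh, Slot 7→Mendoza+Xiong.
Total: 140 + 150 + 130 + 190 + 150 + 180 + 140 + 140 + 130 + 180 = £1530.

£1530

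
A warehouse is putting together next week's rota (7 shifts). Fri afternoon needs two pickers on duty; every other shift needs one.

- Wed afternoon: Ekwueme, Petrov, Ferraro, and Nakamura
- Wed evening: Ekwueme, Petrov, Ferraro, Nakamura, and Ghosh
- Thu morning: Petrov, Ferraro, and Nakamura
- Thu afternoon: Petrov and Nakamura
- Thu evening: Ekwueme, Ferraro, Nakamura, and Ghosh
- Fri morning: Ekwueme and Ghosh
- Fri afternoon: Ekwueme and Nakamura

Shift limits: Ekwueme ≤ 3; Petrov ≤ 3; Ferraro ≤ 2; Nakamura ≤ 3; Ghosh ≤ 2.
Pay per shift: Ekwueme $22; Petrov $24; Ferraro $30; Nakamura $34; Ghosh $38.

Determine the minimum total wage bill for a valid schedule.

$202

Fri afternoon can only be covered by Ekwueme and Nakamura, so that assignment is forced.
Picking the cheapest available picker for each shift independently would cost $192, but that ignores the shift limits.
An optimal schedule: Wed afternoon→Ekwueme, Wed evening→Petrov, Thu morning→Petrov, Thu afternoon→Petrov, Thu evening→Ferraro, Fri morning→Ekwueme, Fri afternoon→Ekwueme+Nakamura.
Total: 22 + 24 + 24 + 24 + 30 + 22 + 22 + 34 = $202.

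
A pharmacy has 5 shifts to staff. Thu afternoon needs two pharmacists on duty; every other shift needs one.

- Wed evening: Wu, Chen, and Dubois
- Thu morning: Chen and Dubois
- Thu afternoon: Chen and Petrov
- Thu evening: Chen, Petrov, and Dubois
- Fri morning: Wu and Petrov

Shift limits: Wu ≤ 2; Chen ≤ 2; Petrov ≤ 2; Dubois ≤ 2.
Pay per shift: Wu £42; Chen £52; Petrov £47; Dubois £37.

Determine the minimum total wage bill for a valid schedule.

Thu afternoon can only be covered by Chen and Petrov, so that assignment is forced.
Picking the cheapest available pharmacist for each shift independently would cost £252, but that ignores the shift limits.
An optimal schedule: Wed evening→Wu, Thu morning→Dubois, Thu afternoon→Petrov+Chen, Thu evening→Dubois, Fri morning→Wu.
Total: 42 + 37 + 47 + 52 + 37 + 42 = £257.

£257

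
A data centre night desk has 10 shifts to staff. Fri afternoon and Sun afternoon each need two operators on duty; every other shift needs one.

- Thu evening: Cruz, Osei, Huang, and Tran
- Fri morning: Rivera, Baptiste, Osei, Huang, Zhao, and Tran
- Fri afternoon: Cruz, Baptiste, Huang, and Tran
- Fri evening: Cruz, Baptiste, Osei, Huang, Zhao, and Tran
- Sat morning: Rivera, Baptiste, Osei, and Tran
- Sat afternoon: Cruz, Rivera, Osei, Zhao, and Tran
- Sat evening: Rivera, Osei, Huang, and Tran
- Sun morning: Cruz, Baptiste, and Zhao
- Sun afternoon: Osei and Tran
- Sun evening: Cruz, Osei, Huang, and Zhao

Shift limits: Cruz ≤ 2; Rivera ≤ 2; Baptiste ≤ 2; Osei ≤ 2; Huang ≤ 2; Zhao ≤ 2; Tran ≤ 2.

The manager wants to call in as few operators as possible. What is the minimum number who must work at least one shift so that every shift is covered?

12 slots to fill and no one can take more than 2, so at least ⌈12/2⌉ = 6 operators are needed.
Cruz, Rivera, Baptiste, Osei, Huang, and Tran alone can cover everything: Thu evening→Osei, Fri morning→Baptiste, Fri afternoon→Huang+Tran, Fri evening→Baptiste, Sat morning→Rivera, Sat afternoon→Rivera, Sat evening→Huang, Sun morning→Cruz, Sun afternoon→Osei+Tran, Sun evening→Cruz.

6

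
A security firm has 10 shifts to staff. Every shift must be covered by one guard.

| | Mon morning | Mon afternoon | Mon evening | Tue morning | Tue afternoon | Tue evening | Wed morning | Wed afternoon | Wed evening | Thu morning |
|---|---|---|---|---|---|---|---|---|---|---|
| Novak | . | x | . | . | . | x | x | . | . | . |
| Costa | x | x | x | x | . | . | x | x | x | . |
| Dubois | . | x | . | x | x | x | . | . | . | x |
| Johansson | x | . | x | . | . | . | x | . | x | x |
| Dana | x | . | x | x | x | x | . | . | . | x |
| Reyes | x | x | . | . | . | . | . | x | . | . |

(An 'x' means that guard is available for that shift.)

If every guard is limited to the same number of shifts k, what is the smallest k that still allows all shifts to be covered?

2

With 6 guards and 10 worker-slots to fill, someone must work at least ⌈10/6⌉ = 2 shifts, so k ≥ 2.
k = 2 works: Mon morning→Dana, Mon afternoon→Reyes, Mon evening→Johansson, Tue morning→Dubois, Tue afternoon→Dubois, Tue evening→Novak, Wed morning→Novak, Wed afternoon→Costa, Wed evening→Costa, Thu morning→Johansson.
Loads: Novak 2, Costa 2, Dubois 2, Johansson 2, Dana 1, Reyes 1 — all ≤ 2.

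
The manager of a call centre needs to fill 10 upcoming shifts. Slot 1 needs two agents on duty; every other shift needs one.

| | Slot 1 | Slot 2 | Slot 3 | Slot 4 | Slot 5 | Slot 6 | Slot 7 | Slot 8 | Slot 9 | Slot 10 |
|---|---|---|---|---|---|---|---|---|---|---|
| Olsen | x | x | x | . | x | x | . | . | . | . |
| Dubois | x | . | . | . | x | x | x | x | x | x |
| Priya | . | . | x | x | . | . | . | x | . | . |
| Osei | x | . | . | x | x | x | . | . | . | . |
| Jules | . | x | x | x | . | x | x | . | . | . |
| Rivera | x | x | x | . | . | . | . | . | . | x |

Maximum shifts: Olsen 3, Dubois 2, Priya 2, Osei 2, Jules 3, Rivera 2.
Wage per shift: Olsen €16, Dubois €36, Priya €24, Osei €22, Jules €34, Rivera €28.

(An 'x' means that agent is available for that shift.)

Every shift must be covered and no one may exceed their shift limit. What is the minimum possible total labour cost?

€266

Slot 9 can only be covered by Dubois, so that assignment is forced.
Picking the cheapest available agent for each shift independently would cost €246, but that ignores the shift limits.
An optimal schedule: Slot 1→Osei+Rivera, Slot 2→Olsen, Slot 3→Priya, Slot 4→Osei, Slot 5→Olsen, Slot 6→Olsen, Slot 7→Jules, Slot 8→Priya, Slot 9→Dubois, Slot 10→Rivera.
Total: 22 + 28 + 16 + 24 + 22 + 16 + 16 + 34 + 24 + 36 + 28 = €266.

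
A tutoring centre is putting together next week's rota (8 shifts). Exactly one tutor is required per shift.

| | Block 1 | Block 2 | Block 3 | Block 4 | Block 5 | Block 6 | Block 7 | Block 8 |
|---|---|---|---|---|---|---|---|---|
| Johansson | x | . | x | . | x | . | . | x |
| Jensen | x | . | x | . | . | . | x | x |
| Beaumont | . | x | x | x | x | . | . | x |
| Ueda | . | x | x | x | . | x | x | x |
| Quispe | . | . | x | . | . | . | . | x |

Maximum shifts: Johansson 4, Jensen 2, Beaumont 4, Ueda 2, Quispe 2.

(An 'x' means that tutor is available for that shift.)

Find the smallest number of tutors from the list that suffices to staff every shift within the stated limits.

3

8 slots to fill and no one can take more than 4, so at least ⌈8/4⌉ = 2 tutors are needed.
No set of 2 tutors can cover every shift (each such set leaves at least one shift with no one available or exceeds a cap).
Johansson, Beaumont, and Ueda alone can cover everything: Block 1→Johansson, Block 2→Beaumont, Block 3→Johansson, Block 4→Beaumont, Block 5→Johansson, Block 6→Ueda, Block 7→Ueda, Block 8→Johansson.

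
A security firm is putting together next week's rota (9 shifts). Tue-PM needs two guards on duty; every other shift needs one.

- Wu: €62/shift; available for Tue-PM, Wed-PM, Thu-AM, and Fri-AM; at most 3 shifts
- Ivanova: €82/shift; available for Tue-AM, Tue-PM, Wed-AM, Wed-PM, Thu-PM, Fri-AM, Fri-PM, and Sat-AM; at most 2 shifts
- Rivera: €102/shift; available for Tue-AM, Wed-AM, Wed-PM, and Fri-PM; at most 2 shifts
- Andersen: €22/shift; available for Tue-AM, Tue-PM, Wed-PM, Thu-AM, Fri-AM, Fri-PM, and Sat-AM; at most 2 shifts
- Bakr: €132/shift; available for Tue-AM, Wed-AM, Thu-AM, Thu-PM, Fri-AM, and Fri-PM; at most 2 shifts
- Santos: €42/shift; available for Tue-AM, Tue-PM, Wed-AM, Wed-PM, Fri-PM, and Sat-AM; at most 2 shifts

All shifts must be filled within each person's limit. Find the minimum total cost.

Picking the cheapest available guard for each shift independently would cost €320, but that ignores the shift limits.
An optimal schedule: Tue-AM→Santos, Tue-PM→Wu+Ivanova, Wed-AM→Santos, Wed-PM→Wu, Thu-AM→Andersen, Thu-PM→Ivanova, Fri-AM→Wu, Fri-PM→Rivera, Sat-AM→Andersen.
Total: 42 + 62 + 82 + 42 + 62 + 22 + 82 + 62 + 102 + 22 = €580.

€580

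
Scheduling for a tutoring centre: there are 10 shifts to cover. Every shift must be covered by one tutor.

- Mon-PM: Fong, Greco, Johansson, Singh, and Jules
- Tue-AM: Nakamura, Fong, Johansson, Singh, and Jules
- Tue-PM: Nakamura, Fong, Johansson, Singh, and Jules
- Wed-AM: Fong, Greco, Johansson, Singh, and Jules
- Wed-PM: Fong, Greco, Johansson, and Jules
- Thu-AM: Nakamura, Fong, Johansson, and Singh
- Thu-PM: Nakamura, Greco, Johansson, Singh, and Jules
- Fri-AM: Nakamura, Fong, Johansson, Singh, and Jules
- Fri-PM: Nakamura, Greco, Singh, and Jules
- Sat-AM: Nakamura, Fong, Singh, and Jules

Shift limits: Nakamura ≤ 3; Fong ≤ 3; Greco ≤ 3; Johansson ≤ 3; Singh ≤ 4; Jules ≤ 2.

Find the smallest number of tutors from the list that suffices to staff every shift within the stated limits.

10 slots to fill and no one can take more than 4, so at least ⌈10/4⌉ = 3 tutors are needed.
Nakamura, Fong, and Singh alone can cover everything: Mon-PM→Fong, Tue-AM→Nakamura, Tue-PM→Singh, Wed-AM→Fong, Wed-PM→Fong, Thu-AM→Singh, Thu-PM→Nakamura, Fri-AM→Singh, Fri-PM→Nakamura, Sat-AM→Singh.

3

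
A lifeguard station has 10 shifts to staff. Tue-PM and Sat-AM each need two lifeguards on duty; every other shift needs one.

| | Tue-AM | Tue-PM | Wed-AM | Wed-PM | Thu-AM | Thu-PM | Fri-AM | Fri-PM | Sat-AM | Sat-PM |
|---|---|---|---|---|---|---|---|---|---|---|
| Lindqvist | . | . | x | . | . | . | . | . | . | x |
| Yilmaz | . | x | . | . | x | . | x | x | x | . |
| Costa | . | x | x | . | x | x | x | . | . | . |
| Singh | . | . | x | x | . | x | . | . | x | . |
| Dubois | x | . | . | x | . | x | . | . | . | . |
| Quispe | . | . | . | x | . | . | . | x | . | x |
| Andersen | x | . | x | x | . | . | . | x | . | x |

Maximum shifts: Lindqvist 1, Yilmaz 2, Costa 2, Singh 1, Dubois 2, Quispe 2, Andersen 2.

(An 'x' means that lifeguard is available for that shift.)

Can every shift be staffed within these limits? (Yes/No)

No

Total capacity is 12 and 12 slots are needed, so capacity alone doesn't rule it out.
Shifts {Tue-PM, Thu-AM, Fri-AM, Sat-AM} need 6 worker-slots in total, but the lifeguards available for any of those shifts (Yilmaz, Costa, and Singh) can supply at most 5 among them. So no valid schedule exists.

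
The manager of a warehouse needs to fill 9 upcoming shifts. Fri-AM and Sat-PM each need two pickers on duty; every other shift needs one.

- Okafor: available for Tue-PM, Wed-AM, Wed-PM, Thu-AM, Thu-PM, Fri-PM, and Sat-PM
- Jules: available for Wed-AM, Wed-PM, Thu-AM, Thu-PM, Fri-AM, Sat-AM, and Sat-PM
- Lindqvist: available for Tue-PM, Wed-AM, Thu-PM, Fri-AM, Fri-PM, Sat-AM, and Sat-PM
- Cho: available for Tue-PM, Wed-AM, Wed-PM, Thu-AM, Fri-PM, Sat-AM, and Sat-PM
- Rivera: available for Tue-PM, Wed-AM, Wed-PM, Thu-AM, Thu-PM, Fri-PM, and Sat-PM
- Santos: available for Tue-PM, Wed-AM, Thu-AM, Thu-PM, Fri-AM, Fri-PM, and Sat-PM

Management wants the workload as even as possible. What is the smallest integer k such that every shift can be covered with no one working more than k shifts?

2

With 6 pickers and 11 worker-slots to fill, someone must work at least ⌈11/6⌉ = 2 shifts, so k ≥ 2.
k = 2 works: Tue-PM→Okafor, Wed-AM→Rivera, Wed-PM→Okafor, Thu-AM→Cho, Thu-PM→Lindqvist, Fri-AM→Jules+Lindqvist, Fri-PM→Cho, Sat-AM→Jules, Sat-PM→Rivera+Santos.
Loads: Okafor 2, Jules 2, Lindqvist 2, Cho 2, Rivera 2, Santos 1 — all ≤ 2.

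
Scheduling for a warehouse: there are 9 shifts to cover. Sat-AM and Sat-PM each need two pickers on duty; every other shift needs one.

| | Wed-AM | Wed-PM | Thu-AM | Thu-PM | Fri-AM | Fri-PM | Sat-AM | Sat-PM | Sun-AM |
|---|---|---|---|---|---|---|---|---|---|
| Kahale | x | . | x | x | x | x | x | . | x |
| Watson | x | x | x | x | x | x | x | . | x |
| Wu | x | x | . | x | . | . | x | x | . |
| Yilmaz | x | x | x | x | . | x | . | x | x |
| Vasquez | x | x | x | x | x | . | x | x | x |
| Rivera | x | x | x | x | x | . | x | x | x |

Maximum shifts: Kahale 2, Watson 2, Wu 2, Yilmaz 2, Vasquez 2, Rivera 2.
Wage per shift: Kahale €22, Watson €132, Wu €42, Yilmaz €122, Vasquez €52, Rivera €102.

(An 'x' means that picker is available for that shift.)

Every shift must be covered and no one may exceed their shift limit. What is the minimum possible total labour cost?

€812

Picking the cheapest available picker for each shift independently would cost €332, but that ignores the shift limits.
An optimal schedule: Wed-AM→Wu, Wed-PM→Wu, Thu-AM→Vasquez, Thu-PM→Yilmaz, Fri-AM→Kahale, Fri-PM→Kahale, Sat-AM→Rivera+Watson, Sat-PM→Rivera+Yilmaz, Sun-AM→Vasquez.
Total: 42 + 42 + 52 + 122 + 22 + 22 + 102 + 132 + 102 + 122 + 52 = €812.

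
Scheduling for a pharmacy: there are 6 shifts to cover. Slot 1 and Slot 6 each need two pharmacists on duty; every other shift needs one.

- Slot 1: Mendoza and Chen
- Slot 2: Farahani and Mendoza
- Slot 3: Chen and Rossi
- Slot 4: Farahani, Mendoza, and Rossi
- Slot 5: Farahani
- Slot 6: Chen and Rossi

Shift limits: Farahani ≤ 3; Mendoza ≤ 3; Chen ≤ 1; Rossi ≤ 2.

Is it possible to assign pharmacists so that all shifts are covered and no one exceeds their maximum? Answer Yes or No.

Total capacity is 9 and 8 slots are needed, so capacity alone doesn't rule it out.
Shifts {Slot 1, Slot 6} need 4 worker-slots in total, but the pharmacists available for any of those shifts (Mendoza, Chen, and Rossi) can supply at most 3 among them. So no valid schedule exists.

No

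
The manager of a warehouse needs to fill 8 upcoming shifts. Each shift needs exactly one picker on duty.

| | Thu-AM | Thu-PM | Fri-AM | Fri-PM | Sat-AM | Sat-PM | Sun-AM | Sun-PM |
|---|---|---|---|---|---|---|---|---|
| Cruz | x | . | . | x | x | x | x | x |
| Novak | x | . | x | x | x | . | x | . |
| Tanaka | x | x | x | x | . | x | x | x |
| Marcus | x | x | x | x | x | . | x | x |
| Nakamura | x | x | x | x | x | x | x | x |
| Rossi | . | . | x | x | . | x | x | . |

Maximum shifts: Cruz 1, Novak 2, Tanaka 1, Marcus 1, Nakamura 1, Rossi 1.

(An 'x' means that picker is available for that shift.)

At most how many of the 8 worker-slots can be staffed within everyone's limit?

7

Total capacity across all pickers is 1+2+1+1+1+1 = 7, and 8 slots are needed, so at most 7 can be filled.
An assignment achieving 7: Thu-AM→Novak, Thu-PM→Tanaka, Fri-AM→Novak, Fri-PM→Rossi, Sat-AM→Cruz, Sat-PM→Nakamura, Sun-PM→Marcus.
Loads: Cruz 1/1, Novak 2/2, Tanaka 1/1, Marcus 1/1, Nakamura 1/1, Rossi 1/1.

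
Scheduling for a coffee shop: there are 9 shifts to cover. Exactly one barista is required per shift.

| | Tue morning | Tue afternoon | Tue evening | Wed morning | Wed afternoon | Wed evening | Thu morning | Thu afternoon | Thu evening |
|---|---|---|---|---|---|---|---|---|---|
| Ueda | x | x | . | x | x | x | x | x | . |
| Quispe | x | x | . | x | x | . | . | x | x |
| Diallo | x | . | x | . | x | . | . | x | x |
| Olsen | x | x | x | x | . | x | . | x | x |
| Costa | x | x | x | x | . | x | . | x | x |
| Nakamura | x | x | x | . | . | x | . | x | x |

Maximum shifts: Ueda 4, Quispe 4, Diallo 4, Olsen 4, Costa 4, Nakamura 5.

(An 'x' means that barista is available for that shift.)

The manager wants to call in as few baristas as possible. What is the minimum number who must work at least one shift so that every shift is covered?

9 slots to fill and no one can take more than 5, so at least ⌈9/5⌉ = 2 baristas are needed.
Ueda and Nakamura alone can cover everything: Tue morning→Ueda, Tue afternoon→Nakamura, Tue evening→Nakamura, Wed morning→Ueda, Wed afternoon→Ueda, Wed evening→Nakamura, Thu morning→Ueda, Thu afternoon→Nakamura, Thu evening→Nakamura.

2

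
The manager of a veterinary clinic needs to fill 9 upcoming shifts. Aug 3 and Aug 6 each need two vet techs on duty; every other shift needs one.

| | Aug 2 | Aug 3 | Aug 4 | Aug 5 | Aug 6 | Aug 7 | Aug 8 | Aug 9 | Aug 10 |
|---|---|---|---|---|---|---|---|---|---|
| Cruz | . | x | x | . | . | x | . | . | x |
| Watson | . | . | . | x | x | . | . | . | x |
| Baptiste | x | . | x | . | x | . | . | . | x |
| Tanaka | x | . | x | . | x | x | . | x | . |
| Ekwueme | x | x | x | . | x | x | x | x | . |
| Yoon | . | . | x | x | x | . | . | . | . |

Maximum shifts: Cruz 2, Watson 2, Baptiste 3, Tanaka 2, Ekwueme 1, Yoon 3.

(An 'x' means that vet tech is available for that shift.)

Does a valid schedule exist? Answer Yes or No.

Total capacity is 13 and 11 slots are needed, so capacity alone doesn't rule it out.
Shifts {Aug 3, Aug 8} need 3 worker-slots in total, but the vet techs available for any of those shifts (Cruz and Ekwueme) can supply at most 2 among them. So no valid schedule exists.

No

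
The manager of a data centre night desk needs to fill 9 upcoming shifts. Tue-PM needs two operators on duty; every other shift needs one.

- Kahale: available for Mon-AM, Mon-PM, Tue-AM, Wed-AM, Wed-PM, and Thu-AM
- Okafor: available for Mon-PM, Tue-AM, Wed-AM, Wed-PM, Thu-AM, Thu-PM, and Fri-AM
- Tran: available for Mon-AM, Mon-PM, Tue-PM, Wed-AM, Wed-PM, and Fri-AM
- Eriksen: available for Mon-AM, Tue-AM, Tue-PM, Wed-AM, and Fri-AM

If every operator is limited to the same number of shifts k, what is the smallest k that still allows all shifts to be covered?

With 4 operators and 10 worker-slots to fill, someone must work at least ⌈10/4⌉ = 3 shifts, so k ≥ 3.
k = 3 works: Mon-AM→Kahale, Mon-PM→Kahale, Tue-AM→Okafor, Tue-PM→Tran+Eriksen, Wed-AM→Tran, Wed-PM→Okafor, Thu-AM→Kahale, Thu-PM→Okafor, Fri-AM→Tran.
Loads: Kahale 3, Okafor 3, Tran 3, Eriksen 1 — all ≤ 3.

3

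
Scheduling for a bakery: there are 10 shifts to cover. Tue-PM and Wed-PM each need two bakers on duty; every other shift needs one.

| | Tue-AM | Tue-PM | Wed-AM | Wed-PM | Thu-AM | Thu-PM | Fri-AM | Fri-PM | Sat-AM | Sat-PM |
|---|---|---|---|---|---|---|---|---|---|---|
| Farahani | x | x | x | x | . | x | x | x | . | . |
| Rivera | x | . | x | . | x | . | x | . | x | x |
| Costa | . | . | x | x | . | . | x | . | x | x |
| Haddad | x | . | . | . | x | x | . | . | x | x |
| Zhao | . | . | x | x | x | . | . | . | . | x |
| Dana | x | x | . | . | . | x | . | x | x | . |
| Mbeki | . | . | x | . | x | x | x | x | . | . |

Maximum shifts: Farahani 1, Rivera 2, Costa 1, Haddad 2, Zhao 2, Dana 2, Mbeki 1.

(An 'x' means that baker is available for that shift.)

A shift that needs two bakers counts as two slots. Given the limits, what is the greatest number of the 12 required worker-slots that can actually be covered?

11

Total capacity across all bakers is 1+2+1+2+2+2+1 = 11, and 12 slots are needed, so at most 11 can be filled.
An assignment achieving 11: Tue-AM→Rivera, Tue-PM→Farahani+Dana, Wed-PM→Costa+Zhao, Thu-AM→Rivera, Thu-PM→Haddad, Fri-AM→Mbeki, Fri-PM→Dana, Sat-AM→Haddad, Sat-PM→Zhao.
Loads: Farahani 1/1, Rivera 2/2, Costa 1/1, Haddad 2/2, Zhao 2/2, Dana 2/2, Mbeki 1/1.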